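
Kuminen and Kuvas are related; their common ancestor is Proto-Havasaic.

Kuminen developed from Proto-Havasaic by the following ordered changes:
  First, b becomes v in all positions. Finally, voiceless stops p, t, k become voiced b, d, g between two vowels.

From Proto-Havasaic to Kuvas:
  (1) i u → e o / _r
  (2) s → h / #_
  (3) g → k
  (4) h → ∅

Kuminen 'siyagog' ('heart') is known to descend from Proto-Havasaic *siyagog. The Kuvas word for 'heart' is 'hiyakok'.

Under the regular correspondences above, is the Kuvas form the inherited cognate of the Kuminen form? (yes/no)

Derive the expected Kuvas reflex of *siyagog:
Kuvas: *siyagog
  siyagog (rule 1 does not apply)
  siyagog → hiyagog   [debuccalisation]
  hiyagog → hiyakok   [unconditioned shift]
  hiyakok → iyakok   [h-loss]
  giving Kuvas iyakok.
The regular Kuvas reflex would be 'iyakok', but the attested form is 'hiyakok'. The correspondence is irregular, so they are not cognates (the Kuvas form has a different source).

no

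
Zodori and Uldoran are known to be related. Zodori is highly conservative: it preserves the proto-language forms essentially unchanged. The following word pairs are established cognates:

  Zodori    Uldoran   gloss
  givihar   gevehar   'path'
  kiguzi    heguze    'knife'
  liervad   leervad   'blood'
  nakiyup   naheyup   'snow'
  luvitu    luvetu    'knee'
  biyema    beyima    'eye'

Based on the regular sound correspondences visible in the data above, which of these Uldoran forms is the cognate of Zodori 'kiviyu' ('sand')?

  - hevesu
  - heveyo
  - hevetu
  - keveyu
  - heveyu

heveyu

kiguzi ~ heguze — Zodori k corresponds to Uldoran h word-initially before a front vowel.
givihar ~ gevehar — Zodori i corresponds to Uldoran e after a consonant, before a labial obstruent.
givihar ~ gevehar, kiguzi ~ heguze — Zodori i corresponds to Uldoran e after a consonant, before a consonant other than r, m, n, p, b, f, v.
Applying these to Zodori 'kiviyu':
  kiviyu → hiviyu   (k→h word-initially before a front vowel)
  hiviyu → heviyu   (i→e after a consonant, before a labial obstruent)
  heviyu → heveyu   (i→e after a consonant, before a consonant other than r, m, n, p, b, f, v)
So the Uldoran cognate is 'heveyu'.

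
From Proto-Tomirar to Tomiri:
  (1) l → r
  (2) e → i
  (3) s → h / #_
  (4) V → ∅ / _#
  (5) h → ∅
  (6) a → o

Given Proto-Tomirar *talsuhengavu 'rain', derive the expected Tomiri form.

torsuingov

Tomiri: *talsuhengavu
  talsuhengavu → tarsuhengavu   [unconditioned shift]
  tarsuhengavu → tarsuhingavu   [vowel merger]
  tarsuhingavu (rule 3 does not apply)
  tarsuhingavu → tarsuhingav   [apocope]
  tarsuhingav → tarsuingav   [h-loss]
  tarsuingav → torsuingov   [vowel merger]
  giving Tomiri torsuingov.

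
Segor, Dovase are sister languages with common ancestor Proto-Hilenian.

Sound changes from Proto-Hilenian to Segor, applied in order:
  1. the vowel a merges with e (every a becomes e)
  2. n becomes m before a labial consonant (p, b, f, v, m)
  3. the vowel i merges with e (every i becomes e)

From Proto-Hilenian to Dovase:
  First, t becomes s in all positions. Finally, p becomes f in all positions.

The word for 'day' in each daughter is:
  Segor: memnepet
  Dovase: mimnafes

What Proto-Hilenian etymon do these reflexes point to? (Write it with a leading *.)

Position 6: Segor has p, Dovase has f. Segor preserves p here (none of its changes turn any other segment into p), so the proto-segment is *p.
Position 2: Segor has e, Dovase has i. Dovase preserves i here (none of its changes turn any other segment into i), so the proto-segment is *i.
Position 5: Segor has e, Dovase has a. Dovase preserves a here (none of its changes turn any other segment into a), so the proto-segment is *a.
Continuing position by position gives *mimnapet; check it forward:
Segor: *mimnapet
  mimnapet → mimnepet   [vowel merger]
  mimnepet (rule 2 does not apply)
  mimnepet → memnepet   [vowel merger]
  giving Segor memnepet.
Dovase: *mimnapet
  mimnapet → mimnapes   [unconditioned shift]
  mimnapes → mimnafes   [unconditioned shift]
  giving Dovase mimnafes.
*mimnapet is the unique common source.

*mimnapet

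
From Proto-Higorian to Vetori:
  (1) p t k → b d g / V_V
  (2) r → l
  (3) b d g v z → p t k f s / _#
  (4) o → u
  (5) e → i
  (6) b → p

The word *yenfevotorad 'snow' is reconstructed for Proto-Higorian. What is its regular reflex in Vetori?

Vetori: *yenfevotorad
  yenfevotorad → yenfevodorad   [intervocalic voicing]
  yenfevodorad → yenfevodolad   [unconditioned shift]
  yenfevodolad → yenfevodolat   [final devoicing]
  yenfevodolat → yenfevudulat   [vowel merger]
  yenfevudulat → yinfivudulat   [vowel merger]
  yinfivudulat (rule 6 does not apply)
  giving Vetori yinfivudulat.

yinfivudulat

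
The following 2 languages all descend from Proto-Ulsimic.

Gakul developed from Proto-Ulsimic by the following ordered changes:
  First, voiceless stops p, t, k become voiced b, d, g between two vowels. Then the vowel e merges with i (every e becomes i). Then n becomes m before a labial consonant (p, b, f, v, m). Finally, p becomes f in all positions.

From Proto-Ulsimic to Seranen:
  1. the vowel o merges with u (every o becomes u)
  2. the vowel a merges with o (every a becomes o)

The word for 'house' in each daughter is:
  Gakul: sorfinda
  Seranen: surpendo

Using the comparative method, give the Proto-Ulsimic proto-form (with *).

*sorpenda

Position 2: Gakul has o, Seranen has u. Gakul preserves o here (none of its changes turn any other segment into o), so the proto-segment is *o.
Position 4: Gakul has f, Seranen has p. Seranen preserves p here (none of its changes turn any other segment into p), so the proto-segment is *p.
Position 5: Gakul has i, Seranen has e. Seranen preserves e here (none of its changes turn any other segment into e), so the proto-segment is *e.
This points to *sorpenda. Verify forward in each daughter:
Gakul: start from *sorpenda.
  rule 1: no change — sorpenda
  rule 2 (vowel merger): sorpenda → sorpinda
  rule 3: no change — sorpinda
  rule 4 (unconditioned shift): sorpinda → sorfinda
  ⇒ Gakul sorfinda
Seranen: *sorpenda
  sorpenda → surpenda   [vowel merger]
  surpenda → surpendo   [vowel merger]
  giving Seranen surpendo.
Only *sorpenda yields all of Gakul sorfinda, Seranen surpendo.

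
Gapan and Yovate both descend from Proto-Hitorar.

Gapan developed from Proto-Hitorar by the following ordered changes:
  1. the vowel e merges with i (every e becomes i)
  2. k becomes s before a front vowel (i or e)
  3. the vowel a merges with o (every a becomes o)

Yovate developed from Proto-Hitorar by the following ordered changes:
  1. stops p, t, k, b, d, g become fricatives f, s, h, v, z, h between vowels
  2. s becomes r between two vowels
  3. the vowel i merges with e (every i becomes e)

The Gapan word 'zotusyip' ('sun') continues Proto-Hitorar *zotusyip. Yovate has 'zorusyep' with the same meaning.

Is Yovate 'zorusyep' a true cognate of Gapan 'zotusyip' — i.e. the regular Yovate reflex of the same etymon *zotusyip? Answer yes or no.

Derive the expected Yovate reflex of *zotusyip:
Yovate: start from *zotusyip.
  rule 1 (intervocalic lenition): zotusyip → zosusyip
  rule 2 (rhotacism): zosusyip → zorusyip
  rule 3 (vowel merger): zorusyip → zorusyep
  ⇒ Yovate zorusyep
Yovate 'zorusyep' matches the regular reflex exactly, so the pair is cognate.

yes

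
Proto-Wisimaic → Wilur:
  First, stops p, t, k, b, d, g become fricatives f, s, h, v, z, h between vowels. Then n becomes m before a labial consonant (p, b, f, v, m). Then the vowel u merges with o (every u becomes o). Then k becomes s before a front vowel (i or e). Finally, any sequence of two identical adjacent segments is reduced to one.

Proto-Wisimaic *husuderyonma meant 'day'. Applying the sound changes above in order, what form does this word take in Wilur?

hosozeryoma

Wilur: *husuderyonma
  husuderyonma → husuzeryonma   [intervocalic lenition]
  husuzeryonma → husuzeryomma   [nasal place assimilation]
  husuzeryomma → hosozeryomma   [vowel merger]
  hosozeryomma (rule 4 does not apply)
  hosozeryomma → hosozeryoma   [degemination]
  giving Wilur hosozeryoma.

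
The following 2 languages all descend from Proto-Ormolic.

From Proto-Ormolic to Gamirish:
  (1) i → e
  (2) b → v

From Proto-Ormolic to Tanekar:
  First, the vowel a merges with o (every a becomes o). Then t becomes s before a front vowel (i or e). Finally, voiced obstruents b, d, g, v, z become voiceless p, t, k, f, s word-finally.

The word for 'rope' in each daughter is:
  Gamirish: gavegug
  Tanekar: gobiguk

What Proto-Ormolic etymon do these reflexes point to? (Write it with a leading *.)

Position 7: Gamirish has g, Tanekar has k. Gamirish preserves g here (none of its changes turn any other segment into g), so the proto-segment is *g.
Position 2: Gamirish has a, Tanekar has o. Gamirish preserves a here (none of its changes turn any other segment into a), so the proto-segment is *a.
This points to *gabigug. Verify forward in each daughter:
Gamirish: *gabigug
  gabigug → gabegug   [vowel merger]
  gabegug → gavegug   [unconditioned shift]
  giving Gamirish gavegug.
Tanekar: *gabigug > gobigug > gobiguk  (by vowel merger, final devoicing)
*gabigug is the unique common source.

*gabigug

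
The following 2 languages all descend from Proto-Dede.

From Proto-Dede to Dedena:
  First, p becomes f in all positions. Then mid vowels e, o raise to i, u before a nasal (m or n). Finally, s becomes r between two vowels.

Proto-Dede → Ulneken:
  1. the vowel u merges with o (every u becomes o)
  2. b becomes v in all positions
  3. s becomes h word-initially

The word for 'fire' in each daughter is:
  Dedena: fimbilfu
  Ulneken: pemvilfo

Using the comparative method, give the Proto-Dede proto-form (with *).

Position 1: Dedena has f, Ulneken has p. Ulneken preserves p here (none of its changes turn any other segment into p), so the proto-segment is *p.
Position 4: Dedena has b, Ulneken has v. Dedena preserves b here (none of its changes turn any other segment into b), so the proto-segment is *b.
Position 8: Dedena has u, Ulneken has o. Taking the neighbouring segments as reconstructed: Dedena u can only go back to *u; Ulneken o could go back to *o or *u — the one source consistent with every daughter is *u.
Continuing position by position gives *pembilfu; check it forward:
Dedena: *pembilfu > fembilfu > fimbilfu  (by unconditioned shift, pre-nasal raising)
Ulneken: start from *pembilfu.
  rule 1 (vowel merger): pembilfu → pembilfo
  rule 2 (unconditioned shift): pembilfo → pemvilfo
  rule 3: no change — pemvilfo
  ⇒ Ulneken pemvilfo
Only *pembilfu yields all of Dedena fimbilfu, Ulneken pemvilfo.

*pembilfu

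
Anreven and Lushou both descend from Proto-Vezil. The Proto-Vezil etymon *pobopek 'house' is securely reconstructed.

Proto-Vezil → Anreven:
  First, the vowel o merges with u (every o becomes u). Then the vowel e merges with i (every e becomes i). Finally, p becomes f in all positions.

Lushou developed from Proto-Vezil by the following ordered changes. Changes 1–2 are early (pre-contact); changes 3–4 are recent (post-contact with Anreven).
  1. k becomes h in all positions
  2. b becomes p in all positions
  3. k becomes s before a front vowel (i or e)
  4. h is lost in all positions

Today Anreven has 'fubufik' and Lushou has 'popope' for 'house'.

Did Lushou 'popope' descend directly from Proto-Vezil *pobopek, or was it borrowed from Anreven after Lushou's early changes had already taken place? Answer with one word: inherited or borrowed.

If inherited, *pobopek would pass through all of Lushou's changes:
Lushou: start from *pobopek.
  rule 1 (unconditioned shift): pobopek → pobopeh
  rule 2 (unconditioned shift): pobopeh → popopeh
  rule 3: no change — popopeh
  rule 4 (h-loss): popopeh → popope
  ⇒ Lushou popope
If borrowed from Anreven 'fubufik' after the early changes, it would undergo only the recent ones:
  rule 3 (palatalisation): no change (fubufik)
  rule 4 (h-loss): no change (fubufik)
  ⇒ as a loan: fubufik
Lushou 'popope' matches the inherited outcome exactly, so it is an inherited cognate, not a loan.

inherited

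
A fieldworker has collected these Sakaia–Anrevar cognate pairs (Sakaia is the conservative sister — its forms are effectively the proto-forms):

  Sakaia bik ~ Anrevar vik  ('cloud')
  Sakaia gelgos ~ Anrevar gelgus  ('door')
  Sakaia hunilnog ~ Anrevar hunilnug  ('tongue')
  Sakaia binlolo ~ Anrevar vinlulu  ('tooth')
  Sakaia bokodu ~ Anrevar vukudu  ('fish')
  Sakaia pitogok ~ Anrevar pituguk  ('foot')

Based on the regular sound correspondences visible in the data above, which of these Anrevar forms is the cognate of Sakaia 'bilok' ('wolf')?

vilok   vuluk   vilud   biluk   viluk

bik ~ vik, binlolo ~ vinlulu — Sakaia b corresponds to Anrevar v word-initially before a front vowel.
gelgos ~ gelgus, hunilnog ~ hunilnug — Sakaia o corresponds to Anrevar u after a consonant, before a consonant other than r, m, n, p, b, f, v.
Applying these to Sakaia 'bilok':
  bilok → vilok   (b→v word-initially before a front vowel)
  vilok → viluk   (o→u after a consonant, before a consonant other than r, m, n, p, b, f, v)
So the Anrevar cognate is 'viluk'.

viluk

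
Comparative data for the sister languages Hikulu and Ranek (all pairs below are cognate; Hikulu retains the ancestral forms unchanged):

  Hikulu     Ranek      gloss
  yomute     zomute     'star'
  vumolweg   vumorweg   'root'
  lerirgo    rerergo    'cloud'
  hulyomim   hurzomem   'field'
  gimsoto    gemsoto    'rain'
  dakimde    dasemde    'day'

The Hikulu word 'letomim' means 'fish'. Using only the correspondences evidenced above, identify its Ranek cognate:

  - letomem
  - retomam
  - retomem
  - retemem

lerirgo ~ rerergo — Hikulu l corresponds to Ranek r word-initially before a front vowel.
hulyomim ~ hurzomem, gimsoto ~ gemsoto — Hikulu i corresponds to Ranek e after a consonant, before a nasal.
Applying these to Hikulu 'letomim':
  letomim → retomim   (l→r word-initially before a front vowel)
  retomim → retomem   (i→e after a consonant, before a nasal)
So the Ranek cognate is 'retomem'.

retomem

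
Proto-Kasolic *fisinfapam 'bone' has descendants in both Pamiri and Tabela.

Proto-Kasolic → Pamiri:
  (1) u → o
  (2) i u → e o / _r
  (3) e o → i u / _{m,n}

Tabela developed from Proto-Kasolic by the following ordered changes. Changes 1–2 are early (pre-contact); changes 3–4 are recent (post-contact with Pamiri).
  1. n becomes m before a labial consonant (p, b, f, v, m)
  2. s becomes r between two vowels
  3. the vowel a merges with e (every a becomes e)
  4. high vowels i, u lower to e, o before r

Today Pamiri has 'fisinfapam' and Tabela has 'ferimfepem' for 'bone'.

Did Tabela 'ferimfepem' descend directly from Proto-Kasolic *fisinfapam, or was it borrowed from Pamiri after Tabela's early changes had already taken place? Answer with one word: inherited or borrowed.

If inherited, *fisinfapam would pass through all of Tabela's changes:
Tabela: *fisinfapam
  fisinfapam → fisimfapam   [nasal place assimilation]
  fisimfapam → firimfapam   [rhotacism]
  firimfapam → firimfepem   [vowel merger]
  firimfepem → ferimfepem   [pre-rhotic lowering]
  giving Tabela ferimfepem.
If borrowed from Pamiri 'fisinfapam' after the early changes, it would undergo only the recent ones:
  rule 3 (vowel merger): fisinfapam → fisinfepem
  rule 4 (pre-rhotic lowering): no change (fisinfepem)
  ⇒ as a loan: fisinfepem
Tabela 'ferimfepem' matches the inherited outcome exactly, so it is an inherited cognate, not a loan.

inherited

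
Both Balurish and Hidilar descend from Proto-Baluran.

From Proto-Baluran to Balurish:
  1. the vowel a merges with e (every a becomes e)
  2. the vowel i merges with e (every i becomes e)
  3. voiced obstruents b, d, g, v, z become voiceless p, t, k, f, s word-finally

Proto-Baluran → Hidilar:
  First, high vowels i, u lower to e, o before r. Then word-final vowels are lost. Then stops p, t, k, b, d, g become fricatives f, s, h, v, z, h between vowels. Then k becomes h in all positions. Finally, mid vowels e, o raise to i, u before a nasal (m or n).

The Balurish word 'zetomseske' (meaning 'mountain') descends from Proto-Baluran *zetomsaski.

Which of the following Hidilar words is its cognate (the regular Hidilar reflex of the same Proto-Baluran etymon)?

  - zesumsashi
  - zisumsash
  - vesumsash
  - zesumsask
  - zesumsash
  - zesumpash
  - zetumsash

Hidilar: *zetomsaski
  zetomsaski (rule 1 does not apply)
  zetomsaski → zetomsask   [apocope]
  zetomsask → zesomsask   [intervocalic lenition]
  zesomsask → zesomsash   [unconditioned shift]
  zesomsash → zesumsash   [pre-nasal raising]
  giving Hidilar zesumsash.
Among the options, 'zesumsash' alone shows every Hidilar change applied in order.

zesumsash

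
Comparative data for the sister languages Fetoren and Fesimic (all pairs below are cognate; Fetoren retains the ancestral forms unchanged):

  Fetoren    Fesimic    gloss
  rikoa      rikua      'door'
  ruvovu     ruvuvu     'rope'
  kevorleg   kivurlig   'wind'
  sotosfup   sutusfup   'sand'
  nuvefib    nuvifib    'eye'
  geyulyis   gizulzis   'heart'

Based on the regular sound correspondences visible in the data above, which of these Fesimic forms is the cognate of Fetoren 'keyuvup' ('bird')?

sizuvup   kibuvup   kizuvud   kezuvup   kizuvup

kizuvup

kevorleg ~ kivurlig, geyulyis ~ gizulzis — Fetoren e corresponds to Fesimic i after a consonant, before a consonant other than r, m, n, p, b, f, v.
geyulyis ~ gizulzis — Fetoren y corresponds to Fesimic z between vowels (before a back vowel).
Applying these to Fetoren 'keyuvup':
  keyuvup → kiyuvup   (e→i after a consonant, before a consonant other than r, m, n, p, b, f, v)
  kiyuvup → kizuvup   (y→z between vowels (before a back vowel))
So the Fesimic cognate is 'kizuvup'.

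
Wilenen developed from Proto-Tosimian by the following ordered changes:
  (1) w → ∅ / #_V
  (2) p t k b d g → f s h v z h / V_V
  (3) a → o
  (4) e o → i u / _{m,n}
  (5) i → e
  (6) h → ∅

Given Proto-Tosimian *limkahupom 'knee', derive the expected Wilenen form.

Wilenen: *limkahupom
  limkahupom (rule 1 does not apply)
  limkahupom → limkahufom   [intervocalic lenition]
  limkahufom → limkohufom   [vowel merger]
  limkohufom → limkohufum   [pre-nasal raising]
  limkohufum → lemkohufum   [vowel merger]
  lemkohufum → lemkoufum   [h-loss]
  giving Wilenen lemkoufum.

lemkoufum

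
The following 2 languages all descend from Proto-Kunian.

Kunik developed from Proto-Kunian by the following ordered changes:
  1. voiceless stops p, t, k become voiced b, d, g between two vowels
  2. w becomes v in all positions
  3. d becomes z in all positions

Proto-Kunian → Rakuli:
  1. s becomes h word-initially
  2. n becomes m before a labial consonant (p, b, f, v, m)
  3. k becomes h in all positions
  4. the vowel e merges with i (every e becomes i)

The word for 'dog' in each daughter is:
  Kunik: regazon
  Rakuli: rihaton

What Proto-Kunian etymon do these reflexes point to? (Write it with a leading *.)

*rekaton

Position 2: Kunik has e, Rakuli has i. Kunik preserves e here (none of its changes turn any other segment into e), so the proto-segment is *e.
Position 3: Kunik has g, Rakuli has h. Taking the neighbouring segments as reconstructed: Kunik g could go back to *k or *g; Rakuli h could go back to *k or *h — the one source consistent with every daughter is *k.
Continuing position by position gives *rekaton; check it forward:
Kunik: start from *rekaton.
  rule 1 (intervocalic voicing): rekaton → regadon
  rule 2: no change — regadon
  rule 3 (unconditioned shift): regadon → regazon
  ⇒ Kunik regazon
Rakuli: start from *rekaton.
  rule 1: no change — rekaton
  rule 2: no change — rekaton
  rule 3 (unconditioned shift): rekaton → rehaton
  rule 4 (vowel merger): rehaton → rihaton
  ⇒ Rakuli rihaton
No other proto-form is consistent with every reflex, so the reconstruction is *rekaton.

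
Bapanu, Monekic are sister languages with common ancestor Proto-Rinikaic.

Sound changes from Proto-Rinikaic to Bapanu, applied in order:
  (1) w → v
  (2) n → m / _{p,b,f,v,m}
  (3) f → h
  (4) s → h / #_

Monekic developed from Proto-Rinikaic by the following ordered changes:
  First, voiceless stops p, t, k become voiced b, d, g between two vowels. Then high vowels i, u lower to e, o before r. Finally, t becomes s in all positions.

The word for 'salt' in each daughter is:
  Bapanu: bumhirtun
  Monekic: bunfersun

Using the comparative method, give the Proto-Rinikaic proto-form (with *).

Position 4: Bapanu has h, Monekic has f. Monekic preserves f here (none of its changes turn any other segment into f), so the proto-segment is *f.
Position 5: Bapanu has i, Monekic has e. Bapanu preserves i here (none of its changes turn any other segment into i), so the proto-segment is *i.
Position 7: Bapanu has t, Monekic has s. Bapanu preserves t here (none of its changes turn any other segment into t), so the proto-segment is *t.
Continuing position by position gives *bunfirtun; check it forward:
Bapanu: *bunfirtun > bumfirtun > bumhirtun  (by nasal place assimilation, unconditioned shift)
Monekic: start from *bunfirtun.
  rule 1: no change — bunfirtun
  rule 2 (pre-rhotic lowering): bunfirtun → bunfertun
  rule 3 (unconditioned shift): bunfertun → bunfersun
  ⇒ Monekic bunfersun
No other proto-form is consistent with every reflex, so the reconstruction is *bunfirtun.

*bunfirtun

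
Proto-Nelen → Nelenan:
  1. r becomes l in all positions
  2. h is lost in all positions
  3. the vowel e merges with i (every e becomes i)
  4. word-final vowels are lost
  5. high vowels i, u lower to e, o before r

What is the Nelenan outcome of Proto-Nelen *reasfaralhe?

Nelenan: start from *reasfaralhe.
  rule 1 (unconditioned shift): reasfaralhe → leasfalalhe
  rule 2 (h-loss): leasfalalhe → leasfalale
  rule 3 (vowel merger): leasfalale → liasfalali
  rule 4 (apocope): liasfalali → liasfalal
  rule 5: no change — liasfalal
  ⇒ Nelenan liasfalal

liasfalal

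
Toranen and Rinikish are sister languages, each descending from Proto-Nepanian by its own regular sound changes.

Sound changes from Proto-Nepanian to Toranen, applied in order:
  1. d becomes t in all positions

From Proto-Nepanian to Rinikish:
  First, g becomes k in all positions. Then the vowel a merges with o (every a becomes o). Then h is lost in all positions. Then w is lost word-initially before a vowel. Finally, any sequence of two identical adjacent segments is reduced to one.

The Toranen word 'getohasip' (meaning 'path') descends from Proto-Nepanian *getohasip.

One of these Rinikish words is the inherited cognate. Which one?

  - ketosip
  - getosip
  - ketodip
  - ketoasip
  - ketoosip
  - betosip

ketosip

Rinikish: *getohasip > ketohasip > ketohosip > ketoosip > ketosip  (by unconditioned shift, vowel merger, h-loss, degemination)
The other candidates each miss or misapply at least one Rinikish change.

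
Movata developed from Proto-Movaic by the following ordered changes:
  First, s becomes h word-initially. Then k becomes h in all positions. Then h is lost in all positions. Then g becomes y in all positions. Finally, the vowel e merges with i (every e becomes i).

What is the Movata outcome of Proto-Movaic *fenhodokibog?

Movata: *fenhodokibog > fenhodohibog > fenodoibog > fenodoiboy > finodoiboy  (by unconditioned shift, h-loss, unconditioned shift, vowel merger)

finodoiboy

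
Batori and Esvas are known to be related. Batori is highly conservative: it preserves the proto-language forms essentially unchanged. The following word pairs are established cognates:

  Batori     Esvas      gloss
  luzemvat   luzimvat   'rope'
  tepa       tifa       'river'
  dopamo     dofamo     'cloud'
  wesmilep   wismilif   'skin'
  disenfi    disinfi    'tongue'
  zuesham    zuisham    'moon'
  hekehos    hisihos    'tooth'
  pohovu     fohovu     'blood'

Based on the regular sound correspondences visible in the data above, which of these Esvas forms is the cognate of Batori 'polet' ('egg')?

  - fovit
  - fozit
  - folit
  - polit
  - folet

folit

pohovu ~ fohovu — Batori p corresponds to Esvas f word-initially before a back vowel.
wesmilep ~ wismilif, hekehos ~ hisihos — Batori e corresponds to Esvas i after a consonant, before a consonant other than r, m, n, p, b, f, v.
Applying these to Batori 'polet':
  polet → folet   (p→f word-initially before a back vowel)
  folet → folit   (e→i after a consonant, before a consonant other than r, m, n, p, b, f, v)
So the Esvas cognate is 'folit'.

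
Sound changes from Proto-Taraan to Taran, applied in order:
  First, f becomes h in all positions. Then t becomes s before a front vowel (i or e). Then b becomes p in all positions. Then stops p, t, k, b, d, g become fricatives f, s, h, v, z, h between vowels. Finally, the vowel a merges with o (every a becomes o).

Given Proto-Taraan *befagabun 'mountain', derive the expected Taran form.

Taran: start from *befagabun.
  rule 1 (unconditioned shift): befagabun → behagabun
  rule 2: no change — behagabun
  rule 3 (unconditioned shift): behagabun → pehagapun
  rule 4 (intervocalic lenition): pehagapun → pehahafun
  rule 5 (vowel merger): pehahafun → pehohofun
  ⇒ Taran pehohofun

pehohofun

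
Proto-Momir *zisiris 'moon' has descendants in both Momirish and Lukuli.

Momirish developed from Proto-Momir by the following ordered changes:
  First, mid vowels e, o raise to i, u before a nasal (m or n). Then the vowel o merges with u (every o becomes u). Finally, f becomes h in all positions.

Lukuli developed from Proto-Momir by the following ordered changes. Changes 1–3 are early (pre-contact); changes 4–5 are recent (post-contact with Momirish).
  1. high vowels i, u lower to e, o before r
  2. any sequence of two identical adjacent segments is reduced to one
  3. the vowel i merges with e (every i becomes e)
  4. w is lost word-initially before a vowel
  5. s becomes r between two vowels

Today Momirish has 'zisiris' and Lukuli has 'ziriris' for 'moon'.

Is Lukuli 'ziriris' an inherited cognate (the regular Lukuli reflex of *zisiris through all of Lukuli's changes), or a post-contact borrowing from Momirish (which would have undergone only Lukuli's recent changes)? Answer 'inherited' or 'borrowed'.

borrowed

If inherited, *zisiris would pass through all of Lukuli's changes:
Lukuli: *zisiris
  zisiris → ziseris   [pre-rhotic lowering]
  ziseris (rule 2 does not apply)
  ziseris → zeseres   [vowel merger]
  zeseres (rule 4 does not apply)
  zeseres → zereres   [rhotacism]
  giving Lukuli zereres.
If borrowed from Momirish 'zisiris' after the early changes, it would undergo only the recent ones:
  rule 4 (glide loss): no change (zisiris)
  rule 5 (rhotacism): zisiris → ziriris
  ⇒ as a loan: ziriris
Lukuli 'ziriris' matches the loan outcome 'ziriris', not the inherited 'zereres' — it skipped the early Lukuli changes, so it was borrowed from Momirish.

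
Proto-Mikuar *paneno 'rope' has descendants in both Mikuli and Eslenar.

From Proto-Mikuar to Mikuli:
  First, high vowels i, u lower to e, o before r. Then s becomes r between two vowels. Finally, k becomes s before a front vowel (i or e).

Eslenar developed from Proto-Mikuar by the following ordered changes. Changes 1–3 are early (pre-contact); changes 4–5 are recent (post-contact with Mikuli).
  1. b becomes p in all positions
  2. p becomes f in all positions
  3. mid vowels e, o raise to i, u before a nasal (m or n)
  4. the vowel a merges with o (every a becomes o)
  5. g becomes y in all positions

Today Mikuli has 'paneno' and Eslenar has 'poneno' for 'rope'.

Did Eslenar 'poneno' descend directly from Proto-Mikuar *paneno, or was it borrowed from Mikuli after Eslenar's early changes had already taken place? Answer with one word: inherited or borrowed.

borrowed

If inherited, *paneno would pass through all of Eslenar's changes:
Eslenar: *paneno > faneno > fanino > fonino  (by unconditioned shift, pre-nasal raising, vowel merger)
If borrowed from Mikuli 'paneno' after the early changes, it would undergo only the recent ones:
  rule 4 (vowel merger): paneno → poneno
  rule 5 (unconditioned shift): no change (poneno)
  ⇒ as a loan: poneno
Eslenar 'poneno' matches the loan outcome 'poneno', not the inherited 'fonino' — it skipped the early Eslenar changes, so it was borrowed from Mikuli.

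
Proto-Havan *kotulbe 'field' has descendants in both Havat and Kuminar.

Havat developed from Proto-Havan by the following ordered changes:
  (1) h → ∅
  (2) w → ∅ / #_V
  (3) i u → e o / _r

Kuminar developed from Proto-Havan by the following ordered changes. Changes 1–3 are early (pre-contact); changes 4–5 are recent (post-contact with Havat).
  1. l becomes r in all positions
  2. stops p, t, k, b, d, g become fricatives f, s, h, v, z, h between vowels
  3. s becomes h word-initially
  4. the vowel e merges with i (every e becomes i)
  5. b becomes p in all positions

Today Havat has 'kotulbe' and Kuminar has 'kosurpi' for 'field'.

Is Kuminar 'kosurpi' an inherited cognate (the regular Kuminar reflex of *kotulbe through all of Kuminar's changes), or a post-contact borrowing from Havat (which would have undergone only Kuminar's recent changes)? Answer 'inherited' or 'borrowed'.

inherited

If inherited, *kotulbe would pass through all of Kuminar's changes:
Kuminar: *kotulbe
  kotulbe → koturbe   [unconditioned shift]
  koturbe → kosurbe   [intervocalic lenition]
  kosurbe (rule 3 does not apply)
  kosurbe → kosurbi   [vowel merger]
  kosurbi → kosurpi   [unconditioned shift]
  giving Kuminar kosurpi.
If borrowed from Havat 'kotulbe' after the early changes, it would undergo only the recent ones:
  rule 4 (vowel merger): kotulbe → kotulbi
  rule 5 (unconditioned shift): kotulbi → kotulpi
  ⇒ as a loan: kotulpi
Kuminar 'kosurpi' matches the inherited outcome exactly, so it is an inherited cognate, not a loan.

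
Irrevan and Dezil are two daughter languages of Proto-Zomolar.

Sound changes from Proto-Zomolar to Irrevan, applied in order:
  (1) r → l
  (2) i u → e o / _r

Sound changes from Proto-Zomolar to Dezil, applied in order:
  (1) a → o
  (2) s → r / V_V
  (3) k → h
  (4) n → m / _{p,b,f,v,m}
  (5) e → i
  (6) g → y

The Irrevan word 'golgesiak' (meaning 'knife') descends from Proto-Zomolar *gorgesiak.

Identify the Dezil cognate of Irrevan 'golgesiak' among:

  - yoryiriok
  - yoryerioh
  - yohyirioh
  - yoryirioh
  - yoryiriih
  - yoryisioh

yoryirioh

Dezil: *gorgesiak
  gorgesiak → gorgesiok   [vowel merger]
  gorgesiok → gorgeriok   [rhotacism]
  gorgeriok → gorgerioh   [unconditioned shift]
  gorgerioh (rule 4 does not apply)
  gorgerioh → gorgirioh   [vowel merger]
  gorgirioh → yoryirioh   [unconditioned shift]
  giving Dezil yoryirioh.
Only 'yoryirioh' matches the regular Dezil development of *gorgesiak.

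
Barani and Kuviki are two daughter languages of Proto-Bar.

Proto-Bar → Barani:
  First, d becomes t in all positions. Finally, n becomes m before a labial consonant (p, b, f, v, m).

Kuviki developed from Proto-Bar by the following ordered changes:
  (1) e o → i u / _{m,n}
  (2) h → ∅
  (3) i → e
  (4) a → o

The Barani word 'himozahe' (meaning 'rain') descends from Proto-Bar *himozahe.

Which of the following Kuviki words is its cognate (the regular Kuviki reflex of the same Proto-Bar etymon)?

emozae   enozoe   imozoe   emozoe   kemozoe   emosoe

emozoe

Kuviki: *himozahe > imozae > emozae > emozoe  (by h-loss, vowel merger, vowel merger)
Among the options, 'emozoe' alone shows every Kuviki change applied in order.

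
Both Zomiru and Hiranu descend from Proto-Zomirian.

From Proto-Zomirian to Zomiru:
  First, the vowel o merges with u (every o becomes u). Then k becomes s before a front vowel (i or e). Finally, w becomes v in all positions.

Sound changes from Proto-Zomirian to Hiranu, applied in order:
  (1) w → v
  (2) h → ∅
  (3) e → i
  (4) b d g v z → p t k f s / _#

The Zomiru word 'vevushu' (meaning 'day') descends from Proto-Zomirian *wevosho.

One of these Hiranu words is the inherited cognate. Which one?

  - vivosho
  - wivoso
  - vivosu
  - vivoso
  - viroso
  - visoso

vivoso

Hiranu: *wevosho
  wevosho → vevosho   [unconditioned shift]
  vevosho → vevoso   [h-loss]
  vevoso → vivoso   [vowel merger]
  vivoso (rule 4 does not apply)
  giving Hiranu vivoso.
Among the options, 'vivoso' alone shows every Hiranu change applied in order.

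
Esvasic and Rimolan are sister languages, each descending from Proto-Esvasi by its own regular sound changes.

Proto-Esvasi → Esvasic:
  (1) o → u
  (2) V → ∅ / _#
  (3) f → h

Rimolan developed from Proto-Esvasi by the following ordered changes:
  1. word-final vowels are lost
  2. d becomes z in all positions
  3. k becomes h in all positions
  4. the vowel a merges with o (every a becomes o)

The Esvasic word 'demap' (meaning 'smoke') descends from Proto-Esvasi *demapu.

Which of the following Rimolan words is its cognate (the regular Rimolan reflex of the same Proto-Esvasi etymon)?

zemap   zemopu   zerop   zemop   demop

Rimolan: *demapu
  demapu → demap   [apocope]
  demap → zemap   [unconditioned shift]
  zemap (rule 3 does not apply)
  zemap → zemop   [vowel merger]
  giving Rimolan zemop.
Among the options, 'zemop' alone shows every Rimolan change applied in order.

zemop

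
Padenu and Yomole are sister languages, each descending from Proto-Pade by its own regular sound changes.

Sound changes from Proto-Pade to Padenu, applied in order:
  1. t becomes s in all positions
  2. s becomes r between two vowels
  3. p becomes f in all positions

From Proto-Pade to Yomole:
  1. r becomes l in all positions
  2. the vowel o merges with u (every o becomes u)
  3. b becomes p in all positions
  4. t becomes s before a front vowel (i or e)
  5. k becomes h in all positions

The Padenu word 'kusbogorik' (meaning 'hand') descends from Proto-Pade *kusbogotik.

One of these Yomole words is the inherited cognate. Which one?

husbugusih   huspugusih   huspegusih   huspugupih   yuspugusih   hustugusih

Yomole: start from *kusbogotik.
  rule 1: no change — kusbogotik
  rule 2 (vowel merger): kusbogotik → kusbugutik
  rule 3 (unconditioned shift): kusbugutik → kuspugutik
  rule 4 (palatalisation): kuspugutik → kuspugusik
  rule 5 (unconditioned shift): kuspugusik → huspugusih
  ⇒ Yomole huspugusih
Only 'huspugusih' matches the regular Yomole development of *kusbogotik.

huspugusih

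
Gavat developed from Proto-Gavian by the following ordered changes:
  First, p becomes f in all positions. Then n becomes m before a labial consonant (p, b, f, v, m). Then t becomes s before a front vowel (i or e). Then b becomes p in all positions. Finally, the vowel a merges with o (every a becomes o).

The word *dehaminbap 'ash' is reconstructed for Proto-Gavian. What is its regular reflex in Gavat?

dehomimpof

Gavat: start from *dehaminbap.
  rule 1 (unconditioned shift): dehaminbap → dehaminbaf
  rule 2 (nasal place assimilation): dehaminbaf → dehamimbaf
  rule 3: no change — dehamimbaf
  rule 4 (unconditioned shift): dehamimbaf → dehamimpaf
  rule 5 (vowel merger): dehamimpaf → dehomimpof
  ⇒ Gavat dehomimpof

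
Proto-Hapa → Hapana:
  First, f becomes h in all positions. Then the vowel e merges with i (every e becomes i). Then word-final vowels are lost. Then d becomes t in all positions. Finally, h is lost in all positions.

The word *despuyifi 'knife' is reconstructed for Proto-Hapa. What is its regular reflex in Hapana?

tispuyi

Hapana: *despuyifi > despuyihi > dispuyihi > dispuyih > tispuyih > tispuyi  (by unconditioned shift, vowel merger, apocope, unconditioned shift, h-loss)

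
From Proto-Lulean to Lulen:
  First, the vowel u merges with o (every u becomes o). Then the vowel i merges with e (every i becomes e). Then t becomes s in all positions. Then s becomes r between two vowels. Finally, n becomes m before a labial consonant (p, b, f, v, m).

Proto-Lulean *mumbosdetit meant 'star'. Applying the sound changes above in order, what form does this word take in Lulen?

Lulen: *mumbosdetit
  mumbosdetit → mombosdetit   [vowel merger]
  mombosdetit → mombosdetet   [vowel merger]
  mombosdetet → mombosdeses   [unconditioned shift]
  mombosdeses → mombosderes   [rhotacism]
  mombosderes (rule 5 does not apply)
  giving Lulen mombosderes.

mombosderes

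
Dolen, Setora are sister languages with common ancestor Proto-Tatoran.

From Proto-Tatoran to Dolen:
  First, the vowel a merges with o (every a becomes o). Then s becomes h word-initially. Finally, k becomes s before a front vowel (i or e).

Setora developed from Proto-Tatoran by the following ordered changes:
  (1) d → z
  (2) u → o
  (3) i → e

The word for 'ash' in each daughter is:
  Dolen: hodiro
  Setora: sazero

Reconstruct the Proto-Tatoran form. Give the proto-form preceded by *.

Position 4: Dolen has i, Setora has e. Dolen preserves i here (none of its changes turn any other segment into i), so the proto-segment is *i.
Position 1: Dolen has h, Setora has s. Setora preserves s here (none of its changes turn any other segment into s), so the proto-segment is *s.
Position 2: Dolen has o, Setora has a. Setora preserves a here (none of its changes turn any other segment into a), so the proto-segment is *a.
Verify the candidate proto-form against each daughter:
Dolen: *sadiro > sodiro > hodiro  (by vowel merger, debuccalisation)
Setora: start from *sadiro.
  rule 1 (unconditioned shift): sadiro → saziro
  rule 2: no change — saziro
  rule 3 (vowel merger): saziro → sazero
  ⇒ Setora sazero
*sadiro is the unique common source.

*sadiro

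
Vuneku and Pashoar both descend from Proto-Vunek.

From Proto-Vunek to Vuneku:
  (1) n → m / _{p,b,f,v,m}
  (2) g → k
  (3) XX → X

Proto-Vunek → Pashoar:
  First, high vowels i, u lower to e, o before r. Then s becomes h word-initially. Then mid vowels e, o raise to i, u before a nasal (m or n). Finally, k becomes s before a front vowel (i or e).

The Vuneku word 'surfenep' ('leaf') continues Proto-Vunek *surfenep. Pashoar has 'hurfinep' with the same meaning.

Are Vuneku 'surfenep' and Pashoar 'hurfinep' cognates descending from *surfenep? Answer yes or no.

Derive the expected Pashoar reflex of *surfenep:
Pashoar: start from *surfenep.
  rule 1 (pre-rhotic lowering): surfenep → sorfenep
  rule 2 (debuccalisation): sorfenep → horfenep
  rule 3 (pre-nasal raising): horfenep → horfinep
  rule 4: no change — horfinep
  ⇒ Pashoar horfinep
The regular Pashoar reflex would be 'horfinep', but the attested form is 'hurfinep'. The correspondence is irregular, so they are not cognates (the Pashoar form has a different source).

no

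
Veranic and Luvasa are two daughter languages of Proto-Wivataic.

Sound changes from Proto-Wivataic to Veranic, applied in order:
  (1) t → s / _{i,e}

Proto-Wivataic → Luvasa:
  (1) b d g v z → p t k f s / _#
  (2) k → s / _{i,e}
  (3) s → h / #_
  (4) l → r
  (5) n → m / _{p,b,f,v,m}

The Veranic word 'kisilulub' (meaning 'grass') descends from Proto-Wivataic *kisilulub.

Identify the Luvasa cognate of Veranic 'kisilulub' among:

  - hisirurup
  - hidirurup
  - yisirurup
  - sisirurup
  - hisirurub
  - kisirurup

Luvasa: start from *kisilulub.
  rule 1 (final devoicing): kisilulub → kisilulup
  rule 2 (palatalisation): kisilulup → sisilulup
  rule 3 (debuccalisation): sisilulup → hisilulup
  rule 4 (unconditioned shift): hisilulup → hisirurup
  rule 5: no change — hisirurup
  ⇒ Luvasa hisirurup
Among the options, 'hisirurup' alone shows every Luvasa change applied in order.

hisirurup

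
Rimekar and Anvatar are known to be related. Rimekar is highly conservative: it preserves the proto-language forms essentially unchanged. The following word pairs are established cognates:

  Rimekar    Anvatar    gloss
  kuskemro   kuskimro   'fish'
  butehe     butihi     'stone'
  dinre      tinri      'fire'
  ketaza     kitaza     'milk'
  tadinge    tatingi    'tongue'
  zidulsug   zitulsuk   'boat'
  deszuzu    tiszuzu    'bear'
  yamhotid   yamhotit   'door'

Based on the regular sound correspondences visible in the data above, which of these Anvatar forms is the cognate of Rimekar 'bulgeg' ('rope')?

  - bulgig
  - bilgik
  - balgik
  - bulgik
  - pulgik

butehe ~ butihi, ketaza ~ kitaza — Rimekar e corresponds to Anvatar i after a consonant, before a consonant other than r, m, n, p, b, f, v.
zidulsug ~ zitulsuk — Rimekar g corresponds to Anvatar k word-finally.
Applying these to Rimekar 'bulgeg':
  bulgeg → bulgig   (e→i after a consonant, before a consonant other than r, m, n, p, b, f, v)
  bulgig → bulgik   (g→k word-finally)
So the Anvatar cognate is 'bulgik'.

bulgik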